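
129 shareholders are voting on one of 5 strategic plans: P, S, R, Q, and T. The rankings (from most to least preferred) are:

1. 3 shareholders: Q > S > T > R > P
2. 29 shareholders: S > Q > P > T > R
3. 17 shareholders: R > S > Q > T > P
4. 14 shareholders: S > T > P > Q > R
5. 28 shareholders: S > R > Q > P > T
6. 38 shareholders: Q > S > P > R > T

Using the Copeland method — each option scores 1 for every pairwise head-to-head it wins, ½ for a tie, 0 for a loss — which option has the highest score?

P: beats R and T; loses to S and Q → score 2.
S: beats P, R, Q, and T → score 4.
R: beats T; loses to P, S, and Q → score 1.
Q: beats P, R, and T; loses to S → score 3.
T: loses to P, S, R, and Q → score 0.
S has the best pairwise record.

S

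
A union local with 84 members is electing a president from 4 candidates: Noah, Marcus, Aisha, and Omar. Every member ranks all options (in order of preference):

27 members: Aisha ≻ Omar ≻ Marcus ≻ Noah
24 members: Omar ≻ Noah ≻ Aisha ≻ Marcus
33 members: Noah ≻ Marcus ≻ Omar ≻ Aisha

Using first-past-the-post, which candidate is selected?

Noah

First-place votes: Noah 33, Marcus 0, Aisha 27, Omar 24.
Noah has the most first-place votes.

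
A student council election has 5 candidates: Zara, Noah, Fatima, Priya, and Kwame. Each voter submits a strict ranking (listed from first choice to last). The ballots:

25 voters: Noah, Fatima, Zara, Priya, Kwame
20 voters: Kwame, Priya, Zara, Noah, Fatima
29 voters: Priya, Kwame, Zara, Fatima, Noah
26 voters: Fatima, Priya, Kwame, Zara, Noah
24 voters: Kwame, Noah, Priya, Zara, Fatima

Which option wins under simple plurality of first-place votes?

Kwame

First-place votes: Zara 0, Noah 25, Fatima 26, Priya 29, Kwame 44.
Kwame has the most first-place votes.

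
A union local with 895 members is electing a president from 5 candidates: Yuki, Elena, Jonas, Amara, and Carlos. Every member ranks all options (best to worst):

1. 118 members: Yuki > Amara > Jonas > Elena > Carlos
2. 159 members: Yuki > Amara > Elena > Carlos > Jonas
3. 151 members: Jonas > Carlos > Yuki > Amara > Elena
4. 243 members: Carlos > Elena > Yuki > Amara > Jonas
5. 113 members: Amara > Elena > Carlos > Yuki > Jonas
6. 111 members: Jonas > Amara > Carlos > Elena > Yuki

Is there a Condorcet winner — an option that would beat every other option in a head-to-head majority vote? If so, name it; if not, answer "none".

none

Checking pairwise contests:
Elena beats Yuki 467–428.
Amara beats Elena 652–243.
Yuki beats Jonas 633–262.
Yuki beats Amara 671–224.
Amara beats Carlos 501–394.
Every option loses at least one head-to-head, so there is no Condorcet winner.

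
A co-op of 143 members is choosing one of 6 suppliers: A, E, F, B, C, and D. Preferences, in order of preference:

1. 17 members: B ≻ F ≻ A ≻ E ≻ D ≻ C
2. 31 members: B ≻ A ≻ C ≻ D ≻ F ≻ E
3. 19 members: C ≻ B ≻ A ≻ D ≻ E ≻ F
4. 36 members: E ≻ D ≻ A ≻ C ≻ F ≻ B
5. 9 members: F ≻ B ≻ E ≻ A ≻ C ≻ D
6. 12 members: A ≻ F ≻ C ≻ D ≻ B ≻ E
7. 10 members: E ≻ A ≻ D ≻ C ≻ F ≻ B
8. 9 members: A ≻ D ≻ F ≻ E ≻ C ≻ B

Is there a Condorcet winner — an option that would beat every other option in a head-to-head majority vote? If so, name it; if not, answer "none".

Checking pairwise contests:
B beats A 76–67.
A beats E 88–55.
A beats F 117–26.
F beats B 76–67.
A beats C 124–19.
A beats D 107–36.
Every option loses at least one head-to-head, so there is no Condorcet winner.

none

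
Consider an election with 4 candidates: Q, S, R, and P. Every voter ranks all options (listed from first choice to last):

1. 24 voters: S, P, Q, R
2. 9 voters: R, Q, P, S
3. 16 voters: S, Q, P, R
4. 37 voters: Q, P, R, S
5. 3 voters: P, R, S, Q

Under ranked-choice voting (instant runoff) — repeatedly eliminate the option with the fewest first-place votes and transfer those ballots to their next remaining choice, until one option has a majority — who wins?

Q

Round 1: Q 37, S 40, R 9, P 3. Eliminate P.
Round 2: Q 37, S 40, R 12. Eliminate R.
Round 3: Q 46, S 43. Q has a majority.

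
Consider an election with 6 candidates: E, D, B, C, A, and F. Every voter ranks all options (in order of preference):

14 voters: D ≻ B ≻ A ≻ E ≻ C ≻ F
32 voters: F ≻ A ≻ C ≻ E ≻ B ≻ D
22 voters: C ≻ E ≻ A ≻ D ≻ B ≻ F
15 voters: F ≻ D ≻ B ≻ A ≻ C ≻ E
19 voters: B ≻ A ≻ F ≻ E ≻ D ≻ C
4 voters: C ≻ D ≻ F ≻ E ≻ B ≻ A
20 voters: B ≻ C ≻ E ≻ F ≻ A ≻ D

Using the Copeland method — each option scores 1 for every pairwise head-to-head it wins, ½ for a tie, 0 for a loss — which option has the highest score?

E: beats D; loses to B, C, A, and F → score 1.
D: loses to E, B, C, A, and F → score 0.
B: beats E, D, C, A, and F → score 5.
C: beats E and D; loses to B, A, and F → score 2.
A: beats E, D, and C; loses to B and F → score 3.
F: beats E, D, C, and A; loses to B → score 4.
B has the best pairwise record.

B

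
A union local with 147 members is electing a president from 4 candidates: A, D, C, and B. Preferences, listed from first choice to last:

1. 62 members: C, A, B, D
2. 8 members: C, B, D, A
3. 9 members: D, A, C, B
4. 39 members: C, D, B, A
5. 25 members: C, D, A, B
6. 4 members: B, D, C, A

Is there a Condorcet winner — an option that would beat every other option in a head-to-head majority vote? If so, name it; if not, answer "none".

C vs A: 138–9 for C.
C vs D: 134–13 for C.
C vs B: 143–4 for C.
C beats every other option head-to-head.

C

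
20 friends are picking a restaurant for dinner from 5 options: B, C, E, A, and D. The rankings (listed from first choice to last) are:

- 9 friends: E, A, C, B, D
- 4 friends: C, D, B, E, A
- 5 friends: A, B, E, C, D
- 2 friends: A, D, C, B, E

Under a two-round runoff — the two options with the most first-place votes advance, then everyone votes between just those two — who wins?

E

Round 1 first-place votes: B 0, C 4, E 9, A 7, D 0.
E and A advance.
Runoff: E is preferred to A by 13 voters; A by 7.
E wins the runoff.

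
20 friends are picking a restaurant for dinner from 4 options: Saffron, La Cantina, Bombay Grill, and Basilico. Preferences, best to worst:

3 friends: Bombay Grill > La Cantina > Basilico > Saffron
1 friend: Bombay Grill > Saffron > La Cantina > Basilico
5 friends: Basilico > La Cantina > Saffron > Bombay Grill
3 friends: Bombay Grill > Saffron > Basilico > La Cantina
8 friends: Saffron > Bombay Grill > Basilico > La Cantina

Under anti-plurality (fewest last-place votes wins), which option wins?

Basilico

Last-place votes: Saffron 3, La Cantina 11, Bombay Grill 5, Basilico 1.
Basilico is ranked last by the fewest voters, so Basilico wins.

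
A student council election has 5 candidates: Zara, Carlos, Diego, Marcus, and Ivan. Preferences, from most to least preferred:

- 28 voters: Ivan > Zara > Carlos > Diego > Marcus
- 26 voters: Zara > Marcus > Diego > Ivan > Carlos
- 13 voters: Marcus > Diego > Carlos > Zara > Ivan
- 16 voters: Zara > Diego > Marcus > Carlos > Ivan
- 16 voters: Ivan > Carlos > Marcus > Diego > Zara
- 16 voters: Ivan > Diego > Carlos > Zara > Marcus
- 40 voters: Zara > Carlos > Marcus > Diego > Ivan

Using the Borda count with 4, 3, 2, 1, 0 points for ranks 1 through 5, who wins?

Zara: 28·3 + 26·4 + 13·1 + 16·4 + 16·0 + 16·1 + 40·4 = 441
Carlos: 28·2 + 26·0 + 13·2 + 16·1 + 16·3 + 16·2 + 40·3 = 298
Diego: 28·1 + 26·2 + 13·3 + 16·3 + 16·1 + 16·3 + 40·1 = 271
Marcus: 28·0 + 26·3 + 13·4 + 16·2 + 16·2 + 16·0 + 40·2 = 274
Ivan: 28·4 + 26·1 + 13·0 + 16·0 + 16·4 + 16·4 + 40·0 = 266
Zara has the highest Borda score (441).

Zara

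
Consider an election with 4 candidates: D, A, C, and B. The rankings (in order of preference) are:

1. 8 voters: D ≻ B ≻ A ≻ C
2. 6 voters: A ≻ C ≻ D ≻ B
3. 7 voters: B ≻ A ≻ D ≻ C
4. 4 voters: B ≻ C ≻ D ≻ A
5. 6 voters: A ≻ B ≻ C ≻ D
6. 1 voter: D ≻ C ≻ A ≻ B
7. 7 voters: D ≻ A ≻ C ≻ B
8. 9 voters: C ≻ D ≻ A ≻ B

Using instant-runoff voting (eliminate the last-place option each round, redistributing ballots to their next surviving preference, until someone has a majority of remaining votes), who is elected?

Round 1: D 16, A 12, C 9, B 11. Eliminate C.
Round 2: D 25, A 12, B 11. D has a majority.

D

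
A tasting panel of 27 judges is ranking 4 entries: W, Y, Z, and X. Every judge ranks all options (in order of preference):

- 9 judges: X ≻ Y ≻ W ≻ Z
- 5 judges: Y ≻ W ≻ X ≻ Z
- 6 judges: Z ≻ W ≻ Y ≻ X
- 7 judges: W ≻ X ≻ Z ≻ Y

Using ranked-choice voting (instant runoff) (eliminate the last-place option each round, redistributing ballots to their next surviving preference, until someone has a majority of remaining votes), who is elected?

W

Round 1: W 7, Y 5, Z 6, X 9. Eliminate Y.
Round 2: W 12, Z 6, X 9. Eliminate Z.
Round 3: W 18, X 9. W has a majority.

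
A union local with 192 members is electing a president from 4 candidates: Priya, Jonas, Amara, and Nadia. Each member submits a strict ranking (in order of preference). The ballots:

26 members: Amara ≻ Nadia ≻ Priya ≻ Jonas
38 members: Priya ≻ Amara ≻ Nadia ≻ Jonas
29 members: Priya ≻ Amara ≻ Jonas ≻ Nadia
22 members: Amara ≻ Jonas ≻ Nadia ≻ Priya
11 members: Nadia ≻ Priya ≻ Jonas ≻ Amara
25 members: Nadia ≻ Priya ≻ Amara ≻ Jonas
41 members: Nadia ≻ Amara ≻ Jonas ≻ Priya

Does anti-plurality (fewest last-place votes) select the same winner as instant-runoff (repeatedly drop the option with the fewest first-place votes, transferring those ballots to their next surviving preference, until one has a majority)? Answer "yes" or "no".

no

Anti-plurality — last-place votes: Priya 63, Jonas 89, Amara 11, Nadia 29. Winner: Amara.
Instant-runoff — R1 Priya 67, Jonas 0, Amara 48, Nadia 77 (Jonas out); R2 Priya 67, Amara 48, Nadia 77 (Amara out); R3 Priya 67, Nadia 125 (Nadia winner). Winner: Nadia.
The two methods disagree.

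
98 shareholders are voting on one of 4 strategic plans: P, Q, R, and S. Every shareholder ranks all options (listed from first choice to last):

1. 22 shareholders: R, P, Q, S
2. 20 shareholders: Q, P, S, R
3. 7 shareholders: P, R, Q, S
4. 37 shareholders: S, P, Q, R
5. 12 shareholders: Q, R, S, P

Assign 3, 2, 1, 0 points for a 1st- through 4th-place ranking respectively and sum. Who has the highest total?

P: 22·2 + 20·2 + 7·3 + 37·2 + 12·0 = 179
Q: 22·1 + 20·3 + 7·1 + 37·1 + 12·3 = 162
R: 22·3 + 20·0 + 7·2 + 37·0 + 12·2 = 104
S: 22·0 + 20·1 + 7·0 + 37·3 + 12·1 = 143
P has the highest Borda score (179).

P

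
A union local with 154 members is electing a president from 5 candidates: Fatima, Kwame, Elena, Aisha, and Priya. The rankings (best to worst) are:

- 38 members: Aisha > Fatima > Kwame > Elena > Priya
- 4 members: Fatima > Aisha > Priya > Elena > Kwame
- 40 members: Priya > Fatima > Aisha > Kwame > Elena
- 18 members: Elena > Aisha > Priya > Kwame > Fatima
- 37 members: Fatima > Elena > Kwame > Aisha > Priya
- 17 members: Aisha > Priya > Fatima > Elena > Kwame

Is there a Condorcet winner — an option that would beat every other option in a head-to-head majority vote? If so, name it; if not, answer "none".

Fatima

Fatima vs Kwame: 136–18 for Fatima.
Fatima vs Elena: 136–18 for Fatima.
Fatima vs Aisha: 81–73 for Fatima.
Fatima vs Priya: 79–75 for Fatima.
Fatima beats every other option head-to-head.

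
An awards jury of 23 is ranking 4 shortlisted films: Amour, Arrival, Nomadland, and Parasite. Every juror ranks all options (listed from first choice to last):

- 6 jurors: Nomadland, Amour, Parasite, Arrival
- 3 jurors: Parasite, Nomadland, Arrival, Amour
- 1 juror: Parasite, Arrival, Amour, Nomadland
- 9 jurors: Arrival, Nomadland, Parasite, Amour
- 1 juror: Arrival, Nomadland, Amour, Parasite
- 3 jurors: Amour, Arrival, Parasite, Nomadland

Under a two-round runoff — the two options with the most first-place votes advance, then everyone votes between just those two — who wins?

Round 1 first-place votes: Amour 3, Arrival 10, Nomadland 6, Parasite 4.
Arrival and Nomadland advance.
Runoff: Arrival is preferred to Nomadland by 14 voters; Nomadland by 9.
Arrival wins the runoff.

Arrival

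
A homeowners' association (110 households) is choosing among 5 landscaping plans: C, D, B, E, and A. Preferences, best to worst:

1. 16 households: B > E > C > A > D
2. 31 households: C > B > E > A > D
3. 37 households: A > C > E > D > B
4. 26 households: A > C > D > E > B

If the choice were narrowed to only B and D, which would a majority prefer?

D

Voters preferring B to D: 47; preferring D to B: 63.
D wins the head-to-head.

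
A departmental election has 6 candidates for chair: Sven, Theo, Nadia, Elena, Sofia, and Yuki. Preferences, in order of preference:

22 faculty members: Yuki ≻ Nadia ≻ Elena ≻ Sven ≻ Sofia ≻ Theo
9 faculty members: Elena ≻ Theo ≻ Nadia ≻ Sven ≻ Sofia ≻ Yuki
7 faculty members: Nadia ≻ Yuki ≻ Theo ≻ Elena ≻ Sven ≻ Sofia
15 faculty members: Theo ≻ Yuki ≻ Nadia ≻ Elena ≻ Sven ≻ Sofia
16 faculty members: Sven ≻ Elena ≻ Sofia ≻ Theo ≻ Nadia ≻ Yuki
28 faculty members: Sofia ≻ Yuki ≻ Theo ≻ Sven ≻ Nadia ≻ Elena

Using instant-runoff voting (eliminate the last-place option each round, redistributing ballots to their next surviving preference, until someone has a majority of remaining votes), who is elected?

Round 1: Sven 16, Theo 15, Nadia 7, Elena 9, Sofia 28, Yuki 22. Eliminate Nadia.
Round 2: Sven 16, Theo 15, Elena 9, Sofia 28, Yuki 29. Eliminate Elena.
Round 3: Sven 16, Theo 24, Sofia 28, Yuki 29. Eliminate Sven.
Round 4: Theo 24, Sofia 44, Yuki 29. Eliminate Theo.
Round 5: Sofia 53, Yuki 44. Sofia has a majority.

Sofia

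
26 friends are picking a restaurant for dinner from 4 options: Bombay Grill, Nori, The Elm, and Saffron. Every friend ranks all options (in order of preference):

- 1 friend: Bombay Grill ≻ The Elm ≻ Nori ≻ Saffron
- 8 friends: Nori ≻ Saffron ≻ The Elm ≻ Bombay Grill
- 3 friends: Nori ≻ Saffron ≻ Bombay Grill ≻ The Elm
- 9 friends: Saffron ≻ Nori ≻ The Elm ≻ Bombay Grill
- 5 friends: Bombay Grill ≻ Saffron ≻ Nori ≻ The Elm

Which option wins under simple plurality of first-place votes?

First-place votes: Bombay Grill 6, Nori 11, The Elm 0, Saffron 9.
Nori has the most first-place votes.

Nori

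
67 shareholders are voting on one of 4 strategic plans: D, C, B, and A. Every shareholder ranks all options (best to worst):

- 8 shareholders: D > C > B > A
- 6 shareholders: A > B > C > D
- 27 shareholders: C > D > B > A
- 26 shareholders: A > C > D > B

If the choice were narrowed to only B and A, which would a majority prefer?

Voters preferring B to A: 35; preferring A to B: 32.
B wins the head-to-head.

B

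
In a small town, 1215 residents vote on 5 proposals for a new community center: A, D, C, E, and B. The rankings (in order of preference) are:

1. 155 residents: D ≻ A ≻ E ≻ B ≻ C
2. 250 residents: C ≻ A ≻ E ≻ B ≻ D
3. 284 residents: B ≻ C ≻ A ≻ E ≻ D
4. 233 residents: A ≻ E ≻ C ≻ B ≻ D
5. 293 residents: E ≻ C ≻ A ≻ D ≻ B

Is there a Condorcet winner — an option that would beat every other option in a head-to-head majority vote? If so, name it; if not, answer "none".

none

Checking pairwise contests:
C beats A 827–388.
A beats D 1060–155.
E beats C 681–534.
A beats E 922–293.
A beats B 931–284.
Every option loses at least one head-to-head, so there is no Condorcet winner.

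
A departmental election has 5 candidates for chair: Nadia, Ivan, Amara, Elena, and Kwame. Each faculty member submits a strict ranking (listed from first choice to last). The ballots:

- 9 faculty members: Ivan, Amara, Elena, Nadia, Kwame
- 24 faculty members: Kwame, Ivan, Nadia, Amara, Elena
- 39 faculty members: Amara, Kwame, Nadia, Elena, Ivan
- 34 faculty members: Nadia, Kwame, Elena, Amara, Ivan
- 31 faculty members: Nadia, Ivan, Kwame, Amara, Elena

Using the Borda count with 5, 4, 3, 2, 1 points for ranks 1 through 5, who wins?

Nadia: 9·2 + 24·3 + 39·3 + 34·5 + 31·5 = 532
Ivan: 9·5 + 24·4 + 39·1 + 34·1 + 31·4 = 338
Amara: 9·4 + 24·2 + 39·5 + 34·2 + 31·2 = 409
Elena: 9·3 + 24·1 + 39·2 + 34·3 + 31·1 = 262
Kwame: 9·1 + 24·5 + 39·4 + 34·4 + 31·3 = 514
Nadia has the highest Borda score (532).

Nadia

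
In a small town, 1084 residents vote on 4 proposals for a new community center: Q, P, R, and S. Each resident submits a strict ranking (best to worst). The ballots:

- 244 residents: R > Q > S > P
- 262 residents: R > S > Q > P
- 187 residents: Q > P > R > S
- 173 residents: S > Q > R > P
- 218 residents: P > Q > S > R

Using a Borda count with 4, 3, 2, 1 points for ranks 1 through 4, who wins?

Q

Q: 244·3 + 262·2 + 187·4 + 173·3 + 218·3 = 3177
P: 244·1 + 262·1 + 187·3 + 173·1 + 218·4 = 2112
R: 244·4 + 262·4 + 187·2 + 173·2 + 218·1 = 2962
S: 244·2 + 262·3 + 187·1 + 173·4 + 218·2 = 2589
Q has the highest Borda score (3177).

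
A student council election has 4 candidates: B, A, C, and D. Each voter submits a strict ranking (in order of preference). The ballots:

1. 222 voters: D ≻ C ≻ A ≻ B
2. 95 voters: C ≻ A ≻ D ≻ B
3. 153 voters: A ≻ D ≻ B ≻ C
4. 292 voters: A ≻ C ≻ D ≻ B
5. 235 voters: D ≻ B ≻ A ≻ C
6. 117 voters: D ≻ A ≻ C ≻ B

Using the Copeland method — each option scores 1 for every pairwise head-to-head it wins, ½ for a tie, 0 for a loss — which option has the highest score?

B: loses to A, C, and D → score 0.
A: beats B and C; loses to D → score 2.
C: beats B; loses to A and D → score 1.
D: beats B, A, and C → score 3.
D has the best pairwise record.

D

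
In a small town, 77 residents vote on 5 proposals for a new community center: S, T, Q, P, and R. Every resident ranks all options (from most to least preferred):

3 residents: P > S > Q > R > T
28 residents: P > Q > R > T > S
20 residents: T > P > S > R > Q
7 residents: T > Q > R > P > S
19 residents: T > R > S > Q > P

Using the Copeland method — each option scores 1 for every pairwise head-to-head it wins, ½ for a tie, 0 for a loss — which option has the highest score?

S: beats Q; loses to T, P, and R → score 1.
T: beats S, Q, P, and R → score 4.
Q: loses to S, T, P, and R → score 0.
P: beats S, Q, and R; loses to T → score 3.
R: beats S and Q; loses to T and P → score 2.
T has the best pairwise record.

T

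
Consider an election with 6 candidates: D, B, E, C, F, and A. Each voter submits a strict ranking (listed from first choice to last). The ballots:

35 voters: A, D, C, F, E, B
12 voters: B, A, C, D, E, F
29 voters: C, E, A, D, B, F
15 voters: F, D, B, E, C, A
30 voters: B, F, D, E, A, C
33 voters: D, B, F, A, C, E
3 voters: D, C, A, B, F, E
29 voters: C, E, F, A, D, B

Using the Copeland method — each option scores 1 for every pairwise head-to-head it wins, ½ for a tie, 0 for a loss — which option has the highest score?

D

D: beats B, E, C, and F; loses to A → score 4.
B: beats F; ties E; loses to D, C, and A → score 1.5.
E: beats A; ties B; loses to D, C, and F → score 1.5.
C: beats B, E, and F; loses to D and A → score 3.
F: beats E and A; loses to D, B, and C → score 2.
A: beats D, B, and C; loses to E and F → score 3.
D has the best pairwise record.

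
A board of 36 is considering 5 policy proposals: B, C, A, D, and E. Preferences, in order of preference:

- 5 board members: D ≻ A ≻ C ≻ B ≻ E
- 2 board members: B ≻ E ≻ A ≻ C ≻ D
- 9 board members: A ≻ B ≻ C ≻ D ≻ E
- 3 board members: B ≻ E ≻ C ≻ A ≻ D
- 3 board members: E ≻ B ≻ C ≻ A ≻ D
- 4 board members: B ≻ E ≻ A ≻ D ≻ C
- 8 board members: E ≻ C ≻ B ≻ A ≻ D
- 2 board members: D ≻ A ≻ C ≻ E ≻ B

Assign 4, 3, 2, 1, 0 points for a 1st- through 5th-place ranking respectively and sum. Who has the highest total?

B: 5·1 + 2·4 + 9·3 + 3·4 + 3·3 + 4·4 + 8·2 + 2·0 = 93
C: 5·2 + 2·1 + 9·2 + 3·2 + 3·2 + 4·0 + 8·3 + 2·2 = 70
A: 5·3 + 2·2 + 9·4 + 3·1 + 3·1 + 4·2 + 8·1 + 2·3 = 83
D: 5·4 + 2·0 + 9·1 + 3·0 + 3·0 + 4·1 + 8·0 + 2·4 = 41
E: 5·0 + 2·3 + 9·0 + 3·3 + 3·4 + 4·3 + 8·4 + 2·1 = 73
B has the highest Borda score (93).

B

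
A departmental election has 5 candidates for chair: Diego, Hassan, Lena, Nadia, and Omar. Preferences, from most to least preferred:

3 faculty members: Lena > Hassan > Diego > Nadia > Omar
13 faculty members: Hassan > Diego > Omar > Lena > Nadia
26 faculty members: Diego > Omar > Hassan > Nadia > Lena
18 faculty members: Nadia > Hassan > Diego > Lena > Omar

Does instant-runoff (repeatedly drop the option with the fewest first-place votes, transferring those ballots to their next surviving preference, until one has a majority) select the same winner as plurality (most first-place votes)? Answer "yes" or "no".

yes

Instant-runoff — R1 Diego 26, Hassan 13, Lena 3, Nadia 18, Omar 0 (Omar out); R2 Diego 26, Hassan 13, Lena 3, Nadia 18 (Lena out); R3 Diego 26, Hassan 16, Nadia 18 (Hassan out); R4 Diego 42, Nadia 18 (Diego winner). Winner: Diego.
Plurality — first-place votes: Diego 26, Hassan 13, Lena 3, Nadia 18, Omar 0. Winner: Diego.
The two methods agree.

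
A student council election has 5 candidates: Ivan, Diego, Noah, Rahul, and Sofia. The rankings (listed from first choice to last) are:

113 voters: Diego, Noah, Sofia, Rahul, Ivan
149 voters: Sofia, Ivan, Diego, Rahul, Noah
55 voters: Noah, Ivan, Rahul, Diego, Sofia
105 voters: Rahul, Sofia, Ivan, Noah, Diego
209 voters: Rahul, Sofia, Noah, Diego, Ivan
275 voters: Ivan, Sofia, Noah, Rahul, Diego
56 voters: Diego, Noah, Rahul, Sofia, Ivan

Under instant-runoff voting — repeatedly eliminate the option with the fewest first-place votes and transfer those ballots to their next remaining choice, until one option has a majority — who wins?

Rahul

Round 1: Ivan 275, Diego 169, Noah 55, Rahul 314, Sofia 149. Eliminate Noah.
Round 2: Ivan 330, Diego 169, Rahul 314, Sofia 149. Eliminate Sofia.
Round 3: Ivan 479, Diego 169, Rahul 314. Eliminate Diego.
Round 4: Ivan 479, Rahul 483. Rahul has a majority.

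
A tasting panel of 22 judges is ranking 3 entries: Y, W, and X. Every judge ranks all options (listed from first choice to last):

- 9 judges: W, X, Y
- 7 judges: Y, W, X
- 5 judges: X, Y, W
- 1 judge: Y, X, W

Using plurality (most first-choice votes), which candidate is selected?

W

First-place votes: Y 8, W 9, X 5.
W has the most first-place votes.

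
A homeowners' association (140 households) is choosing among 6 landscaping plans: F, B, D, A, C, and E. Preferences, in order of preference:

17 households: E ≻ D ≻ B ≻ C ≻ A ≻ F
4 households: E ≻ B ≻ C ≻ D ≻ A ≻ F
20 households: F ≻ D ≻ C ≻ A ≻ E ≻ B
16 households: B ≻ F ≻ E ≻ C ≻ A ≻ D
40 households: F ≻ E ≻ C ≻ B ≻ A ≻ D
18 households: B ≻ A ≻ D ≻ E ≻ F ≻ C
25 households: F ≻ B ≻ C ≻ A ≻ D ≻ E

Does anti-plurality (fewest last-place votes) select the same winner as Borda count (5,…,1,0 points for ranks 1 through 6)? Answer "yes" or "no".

Anti-plurality — last-place votes: F 21, B 20, D 56, A 0, C 18, E 25. Winner: A.
Borda — scores: F 507, B 417, D 235, A 239, C 333, E 369. Winner: F.
The two methods disagree.

no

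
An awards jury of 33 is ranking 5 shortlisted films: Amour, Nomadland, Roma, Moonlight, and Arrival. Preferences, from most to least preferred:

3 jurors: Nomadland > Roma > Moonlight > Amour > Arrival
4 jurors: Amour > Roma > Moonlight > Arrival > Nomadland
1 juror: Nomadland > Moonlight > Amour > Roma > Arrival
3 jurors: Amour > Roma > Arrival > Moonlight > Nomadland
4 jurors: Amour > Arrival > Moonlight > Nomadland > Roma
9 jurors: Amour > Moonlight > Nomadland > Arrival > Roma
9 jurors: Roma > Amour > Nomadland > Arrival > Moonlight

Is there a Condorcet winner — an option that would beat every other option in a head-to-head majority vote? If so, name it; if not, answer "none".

Amour vs Nomadland: 29–4 for Amour.
Amour vs Roma: 21–12 for Amour.
Amour vs Moonlight: 29–4 for Amour.
Amour vs Arrival: 33–0 for Amour.
Amour beats every other option head-to-head.

Amour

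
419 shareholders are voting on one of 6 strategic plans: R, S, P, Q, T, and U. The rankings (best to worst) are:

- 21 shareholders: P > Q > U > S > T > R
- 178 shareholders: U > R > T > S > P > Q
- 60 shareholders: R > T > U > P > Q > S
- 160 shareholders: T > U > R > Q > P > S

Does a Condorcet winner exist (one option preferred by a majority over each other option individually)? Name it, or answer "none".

none

Checking pairwise contests:
U beats R 359–60.
R beats S 398–21.
R beats P 398–21.
R beats Q 398–21.
R beats T 238–181.
T beats U 220–199.
Every option loses at least one head-to-head, so there is no Condorcet winner.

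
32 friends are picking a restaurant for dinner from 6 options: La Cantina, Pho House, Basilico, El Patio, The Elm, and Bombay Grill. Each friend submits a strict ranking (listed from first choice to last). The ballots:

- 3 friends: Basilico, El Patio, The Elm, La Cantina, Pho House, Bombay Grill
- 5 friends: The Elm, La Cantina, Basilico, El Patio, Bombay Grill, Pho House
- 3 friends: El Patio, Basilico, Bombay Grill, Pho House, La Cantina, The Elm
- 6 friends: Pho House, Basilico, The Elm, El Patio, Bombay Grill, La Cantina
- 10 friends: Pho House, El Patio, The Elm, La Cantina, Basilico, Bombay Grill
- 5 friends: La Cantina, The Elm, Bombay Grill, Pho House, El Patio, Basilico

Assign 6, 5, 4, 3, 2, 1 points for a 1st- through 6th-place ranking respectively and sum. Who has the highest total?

La Cantina: 3·3 + 5·5 + 3·2 + 6·1 + 10·3 + 5·6 = 106
Pho House: 3·2 + 5·1 + 3·3 + 6·6 + 10·6 + 5·3 = 131
Basilico: 3·6 + 5·4 + 3·5 + 6·5 + 10·2 + 5·1 = 108
El Patio: 3·5 + 5·3 + 3·6 + 6·3 + 10·5 + 5·2 = 126
The Elm: 3·4 + 5·6 + 3·1 + 6·4 + 10·4 + 5·5 = 134
Bombay Grill: 3·1 + 5·2 + 3·4 + 6·2 + 10·1 + 5·4 = 67
The Elm has the highest Borda score (134).

The Elm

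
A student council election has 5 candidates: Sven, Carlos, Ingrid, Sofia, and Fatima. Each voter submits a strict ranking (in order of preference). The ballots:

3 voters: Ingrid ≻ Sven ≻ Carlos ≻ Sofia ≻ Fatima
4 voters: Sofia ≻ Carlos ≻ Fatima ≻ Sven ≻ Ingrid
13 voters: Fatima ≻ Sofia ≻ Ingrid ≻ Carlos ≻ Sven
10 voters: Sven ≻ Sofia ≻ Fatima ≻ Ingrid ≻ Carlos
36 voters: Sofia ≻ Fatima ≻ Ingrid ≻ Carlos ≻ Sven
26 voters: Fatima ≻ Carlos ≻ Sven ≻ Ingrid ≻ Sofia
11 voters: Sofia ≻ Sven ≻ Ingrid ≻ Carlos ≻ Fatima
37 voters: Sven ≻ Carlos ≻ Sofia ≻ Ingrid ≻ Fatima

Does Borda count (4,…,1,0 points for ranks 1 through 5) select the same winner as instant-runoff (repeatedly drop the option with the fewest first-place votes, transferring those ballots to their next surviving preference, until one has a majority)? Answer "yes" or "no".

Borda — scores: Sven 286, Carlos 267, Ingrid 205, Sofia 350, Fatima 292. Winner: Sofia.
Instant-runoff — R1 Sven 47, Carlos 0, Ingrid 3, Sofia 51, Fatima 39 (Carlos out); R2 Sven 47, Ingrid 3, Sofia 51, Fatima 39 (Ingrid out); R3 Sven 50, Sofia 51, Fatima 39 (Fatima out); R4 Sven 76, Sofia 64 (Sven winner). Winner: Sven.
The two methods disagree.

no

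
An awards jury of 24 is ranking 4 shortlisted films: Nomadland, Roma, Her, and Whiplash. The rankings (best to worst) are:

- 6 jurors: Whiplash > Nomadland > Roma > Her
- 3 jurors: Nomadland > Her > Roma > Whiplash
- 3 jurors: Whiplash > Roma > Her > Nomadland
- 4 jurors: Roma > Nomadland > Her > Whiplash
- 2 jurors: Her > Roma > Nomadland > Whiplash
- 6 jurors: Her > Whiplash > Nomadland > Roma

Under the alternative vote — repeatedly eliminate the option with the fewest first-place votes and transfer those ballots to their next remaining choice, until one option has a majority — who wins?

Round 1: Nomadland 3, Roma 4, Her 8, Whiplash 9. Eliminate Nomadland.
Round 2: Roma 4, Her 11, Whiplash 9. Eliminate Roma.
Round 3: Her 15, Whiplash 9. Her has a majority.

Her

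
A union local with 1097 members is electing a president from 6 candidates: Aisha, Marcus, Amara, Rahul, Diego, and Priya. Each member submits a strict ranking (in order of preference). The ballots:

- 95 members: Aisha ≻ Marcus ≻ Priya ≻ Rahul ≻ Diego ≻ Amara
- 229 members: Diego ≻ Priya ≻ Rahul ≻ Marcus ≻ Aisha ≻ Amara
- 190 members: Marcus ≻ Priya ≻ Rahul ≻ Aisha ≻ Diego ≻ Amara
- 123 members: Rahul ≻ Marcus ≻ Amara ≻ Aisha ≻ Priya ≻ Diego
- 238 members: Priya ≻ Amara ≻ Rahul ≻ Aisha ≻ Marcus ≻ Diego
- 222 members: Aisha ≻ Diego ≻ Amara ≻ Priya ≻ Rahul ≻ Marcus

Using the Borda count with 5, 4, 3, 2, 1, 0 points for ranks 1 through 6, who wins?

Aisha: 95·5 + 229·1 + 190·2 + 123·2 + 238·2 + 222·5 = 2916
Marcus: 95·4 + 229·2 + 190·5 + 123·4 + 238·1 + 222·0 = 2518
Amara: 95·0 + 229·0 + 190·0 + 123·3 + 238·4 + 222·3 = 1987
Rahul: 95·2 + 229·3 + 190·3 + 123·5 + 238·3 + 222·1 = 2998
Diego: 95·1 + 229·5 + 190·1 + 123·0 + 238·0 + 222·4 = 2318
Priya: 95·3 + 229·4 + 190·4 + 123·1 + 238·5 + 222·2 = 3718
Priya has the highest Borda score (3718).

Priya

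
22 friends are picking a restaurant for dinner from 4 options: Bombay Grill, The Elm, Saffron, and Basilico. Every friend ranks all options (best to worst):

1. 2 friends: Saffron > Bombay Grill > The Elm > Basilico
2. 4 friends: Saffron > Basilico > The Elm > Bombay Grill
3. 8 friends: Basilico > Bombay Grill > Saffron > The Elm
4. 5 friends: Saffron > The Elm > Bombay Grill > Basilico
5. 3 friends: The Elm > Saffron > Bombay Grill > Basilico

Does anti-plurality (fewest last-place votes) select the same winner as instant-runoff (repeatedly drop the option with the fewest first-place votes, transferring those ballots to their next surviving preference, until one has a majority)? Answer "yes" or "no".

yes

Anti-plurality — last-place votes: Bombay Grill 4, The Elm 8, Saffron 0, Basilico 10. Winner: Saffron.
Instant-runoff — R1 Bombay Grill 0, The Elm 3, Saffron 11, Basilico 8 (Bombay Grill out); R2 The Elm 3, Saffron 11, Basilico 8 (The Elm out); R3 Saffron 14, Basilico 8 (Saffron winner). Winner: Saffron.
The two methods agree.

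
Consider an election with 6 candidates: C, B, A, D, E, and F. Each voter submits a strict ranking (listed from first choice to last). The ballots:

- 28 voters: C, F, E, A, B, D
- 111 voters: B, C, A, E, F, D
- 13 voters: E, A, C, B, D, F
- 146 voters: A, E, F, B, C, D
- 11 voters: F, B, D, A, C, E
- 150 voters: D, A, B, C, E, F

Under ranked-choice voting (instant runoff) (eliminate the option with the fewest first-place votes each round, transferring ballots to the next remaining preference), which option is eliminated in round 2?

Round 1: C 28, B 111, A 146, D 150, E 13, F 11. Eliminate F.
Round 2: C 28, B 122, A 146, D 150, E 13. Eliminate E.

E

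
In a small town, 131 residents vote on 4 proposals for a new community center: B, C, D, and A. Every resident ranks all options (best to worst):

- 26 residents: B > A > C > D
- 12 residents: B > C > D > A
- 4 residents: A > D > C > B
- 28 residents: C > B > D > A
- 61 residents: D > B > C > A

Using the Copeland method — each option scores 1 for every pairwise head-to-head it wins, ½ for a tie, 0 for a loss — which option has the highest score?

B: beats C, D, and A → score 3.
C: beats D and A; loses to B → score 2.
D: beats A; loses to B and C → score 1.
A: loses to B, C, and D → score 0.
B has the best pairwise record.

B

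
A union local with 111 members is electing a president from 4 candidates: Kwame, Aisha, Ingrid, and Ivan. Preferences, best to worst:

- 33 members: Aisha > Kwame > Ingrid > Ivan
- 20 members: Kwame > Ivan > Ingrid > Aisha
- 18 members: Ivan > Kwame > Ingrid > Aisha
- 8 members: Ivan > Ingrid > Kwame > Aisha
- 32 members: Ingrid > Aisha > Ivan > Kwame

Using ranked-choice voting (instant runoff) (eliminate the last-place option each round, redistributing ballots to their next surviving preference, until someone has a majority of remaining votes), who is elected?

Aisha

Round 1: Kwame 20, Aisha 33, Ingrid 32, Ivan 26. Eliminate Kwame.
Round 2: Aisha 33, Ingrid 32, Ivan 46. Eliminate Ingrid.
Round 3: Aisha 65, Ivan 46. Aisha has a majority.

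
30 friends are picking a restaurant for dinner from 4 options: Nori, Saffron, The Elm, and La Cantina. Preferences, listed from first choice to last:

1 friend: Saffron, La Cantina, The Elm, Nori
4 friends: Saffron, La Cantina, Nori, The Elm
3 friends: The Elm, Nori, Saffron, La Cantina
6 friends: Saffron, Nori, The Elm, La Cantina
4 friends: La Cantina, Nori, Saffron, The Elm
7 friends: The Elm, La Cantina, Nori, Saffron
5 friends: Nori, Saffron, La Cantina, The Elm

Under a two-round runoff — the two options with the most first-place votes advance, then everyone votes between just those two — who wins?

Saffron

Round 1 first-place votes: Nori 5, Saffron 11, The Elm 10, La Cantina 4.
Saffron and The Elm advance.
Runoff: Saffron is preferred to The Elm by 20 voters; The Elm by 10.
Saffron wins the runoff.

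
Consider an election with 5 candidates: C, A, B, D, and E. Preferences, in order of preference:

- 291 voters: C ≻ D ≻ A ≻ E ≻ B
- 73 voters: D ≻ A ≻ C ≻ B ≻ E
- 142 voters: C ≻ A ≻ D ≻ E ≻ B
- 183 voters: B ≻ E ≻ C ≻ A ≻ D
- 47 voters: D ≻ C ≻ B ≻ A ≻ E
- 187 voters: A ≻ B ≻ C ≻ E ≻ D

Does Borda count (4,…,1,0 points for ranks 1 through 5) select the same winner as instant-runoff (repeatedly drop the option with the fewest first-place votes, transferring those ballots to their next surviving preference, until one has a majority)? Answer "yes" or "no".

Borda — scores: C 2759, A 2205, B 1460, D 1637, E 1169. Winner: C.
Instant-runoff — R1 C 433, A 187, B 183, D 120, E 0 (E out); R2 C 433, A 187, B 183, D 120 (D out); R3 C 480, A 260, B 183 (C winner). Winner: C.
The two methods agree.

yes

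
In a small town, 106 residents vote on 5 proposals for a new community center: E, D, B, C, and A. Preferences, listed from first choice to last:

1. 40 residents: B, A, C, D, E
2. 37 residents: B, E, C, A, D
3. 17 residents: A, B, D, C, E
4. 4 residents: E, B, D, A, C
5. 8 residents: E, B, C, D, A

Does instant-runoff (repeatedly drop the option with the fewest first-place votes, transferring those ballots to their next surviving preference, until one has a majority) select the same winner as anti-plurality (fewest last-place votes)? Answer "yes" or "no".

Instant-runoff — R1 E 12, D 0, B 77, C 0, A 17 (B winner). Winner: B.
Anti-plurality — last-place votes: E 57, D 37, B 0, C 4, A 8. Winner: B.
The two methods agree.

yes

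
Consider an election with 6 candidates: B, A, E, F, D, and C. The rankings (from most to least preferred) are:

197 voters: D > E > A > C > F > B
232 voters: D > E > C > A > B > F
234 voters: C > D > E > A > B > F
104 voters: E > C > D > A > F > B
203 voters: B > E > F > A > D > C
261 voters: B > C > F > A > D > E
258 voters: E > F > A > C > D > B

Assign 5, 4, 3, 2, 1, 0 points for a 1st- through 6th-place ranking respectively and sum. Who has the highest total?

E

B: 197·0 + 232·1 + 234·1 + 104·0 + 203·5 + 261·5 + 258·0 = 2786
A: 197·3 + 232·2 + 234·2 + 104·2 + 203·2 + 261·2 + 258·3 = 3433
E: 197·4 + 232·4 + 234·3 + 104·5 + 203·4 + 261·0 + 258·5 = 5040
F: 197·1 + 232·0 + 234·0 + 104·1 + 203·3 + 261·3 + 258·4 = 2725
D: 197·5 + 232·5 + 234·4 + 104·3 + 203·1 + 261·1 + 258·1 = 4115
C: 197·2 + 232·3 + 234·5 + 104·4 + 203·0 + 261·4 + 258·2 = 4236
E has the highest Borda score (5040).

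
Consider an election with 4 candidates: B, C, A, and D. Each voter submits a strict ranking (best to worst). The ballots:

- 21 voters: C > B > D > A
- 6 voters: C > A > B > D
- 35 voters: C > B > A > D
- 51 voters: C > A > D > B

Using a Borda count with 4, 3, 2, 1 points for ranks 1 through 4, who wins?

B: 21·3 + 6·2 + 35·3 + 51·1 = 231
C: 21·4 + 6·4 + 35·4 + 51·4 = 452
A: 21·1 + 6·3 + 35·2 + 51·3 = 262
D: 21·2 + 6·1 + 35·1 + 51·2 = 185
C has the highest Borda score (452).

C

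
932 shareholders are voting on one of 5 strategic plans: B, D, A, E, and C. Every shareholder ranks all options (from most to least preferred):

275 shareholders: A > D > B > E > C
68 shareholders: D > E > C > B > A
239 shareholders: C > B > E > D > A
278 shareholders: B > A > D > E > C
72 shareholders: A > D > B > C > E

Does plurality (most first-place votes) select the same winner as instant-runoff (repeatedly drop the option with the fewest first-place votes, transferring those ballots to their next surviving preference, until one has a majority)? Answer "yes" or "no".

Plurality — first-place votes: B 278, D 68, A 347, E 0, C 239. Winner: A.
Instant-runoff — R1 B 278, D 68, A 347, E 0, C 239 (E out); R2 B 278, D 68, A 347, C 239 (D out); R3 B 278, A 347, C 307 (B out); R4 A 625, C 307 (A winner). Winner: A.
The two methods agree.

yes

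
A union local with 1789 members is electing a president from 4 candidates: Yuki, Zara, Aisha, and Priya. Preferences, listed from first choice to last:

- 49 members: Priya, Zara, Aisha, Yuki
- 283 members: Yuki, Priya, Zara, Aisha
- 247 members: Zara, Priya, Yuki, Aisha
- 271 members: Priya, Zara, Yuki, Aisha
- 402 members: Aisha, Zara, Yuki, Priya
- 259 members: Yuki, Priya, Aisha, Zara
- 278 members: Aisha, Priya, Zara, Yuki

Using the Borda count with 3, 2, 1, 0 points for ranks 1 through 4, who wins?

Priya

Yuki: 49·0 + 283·3 + 247·1 + 271·1 + 402·1 + 259·3 + 278·0 = 2546
Zara: 49·2 + 283·1 + 247·3 + 271·2 + 402·2 + 259·0 + 278·1 = 2746
Aisha: 49·1 + 283·0 + 247·0 + 271·0 + 402·3 + 259·1 + 278·3 = 2348
Priya: 49·3 + 283·2 + 247·2 + 271·3 + 402·0 + 259·2 + 278·2 = 3094
Priya has the highest Borda score (3094).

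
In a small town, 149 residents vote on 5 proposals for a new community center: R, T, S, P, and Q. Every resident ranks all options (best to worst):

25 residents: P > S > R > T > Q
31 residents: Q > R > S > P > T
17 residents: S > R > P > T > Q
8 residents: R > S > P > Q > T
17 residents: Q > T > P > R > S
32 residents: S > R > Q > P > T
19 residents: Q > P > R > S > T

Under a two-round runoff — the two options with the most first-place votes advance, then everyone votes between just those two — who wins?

S

Round 1 first-place votes: R 8, T 0, S 49, P 25, Q 67.
Q and S advance.
Runoff: Q is preferred to S by 67 voters; S by 82.
S wins the runoff.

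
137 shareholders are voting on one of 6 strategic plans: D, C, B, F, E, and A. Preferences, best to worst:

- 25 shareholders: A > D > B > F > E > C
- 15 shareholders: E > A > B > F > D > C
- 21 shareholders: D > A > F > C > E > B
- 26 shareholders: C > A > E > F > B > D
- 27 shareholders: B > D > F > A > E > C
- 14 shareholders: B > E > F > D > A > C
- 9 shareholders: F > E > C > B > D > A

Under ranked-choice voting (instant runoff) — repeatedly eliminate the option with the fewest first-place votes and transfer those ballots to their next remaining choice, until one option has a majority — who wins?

Round 1: D 21, C 26, B 41, F 9, E 15, A 25. Eliminate F.
Round 2: D 21, C 26, B 41, E 24, A 25. Eliminate D.
Round 3: C 26, B 41, E 24, A 46. Eliminate E.
Round 4: C 35, B 41, A 61. Eliminate C.
Round 5: B 50, A 87. A has a majority.

A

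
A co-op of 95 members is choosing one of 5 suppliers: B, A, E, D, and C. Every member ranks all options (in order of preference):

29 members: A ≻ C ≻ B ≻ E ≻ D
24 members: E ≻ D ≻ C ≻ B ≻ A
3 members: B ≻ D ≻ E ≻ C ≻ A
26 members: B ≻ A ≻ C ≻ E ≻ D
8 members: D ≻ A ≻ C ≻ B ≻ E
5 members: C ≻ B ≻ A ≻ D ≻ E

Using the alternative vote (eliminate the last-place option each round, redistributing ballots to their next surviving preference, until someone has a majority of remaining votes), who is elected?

B

Round 1: B 29, A 29, E 24, D 8, C 5. Eliminate C.
Round 2: B 34, A 29, E 24, D 8. Eliminate D.
Round 3: B 34, A 37, E 24. Eliminate E.
Round 4: B 58, A 37. B has a majority.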